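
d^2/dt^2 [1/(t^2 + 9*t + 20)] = 2*(-t^2 - 9*t + (2*t + 9)^2 - 20)/(t^2 + 9*t + 20)^3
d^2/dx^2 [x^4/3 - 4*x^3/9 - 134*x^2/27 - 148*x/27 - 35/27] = 4*x^2 - 8*x/3 - 268/27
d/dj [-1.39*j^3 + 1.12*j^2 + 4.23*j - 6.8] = -4.17*j^2 + 2.24*j + 4.23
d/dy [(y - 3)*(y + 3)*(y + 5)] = 3*y^2 + 10*y - 9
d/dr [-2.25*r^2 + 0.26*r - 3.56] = 0.26 - 4.5*r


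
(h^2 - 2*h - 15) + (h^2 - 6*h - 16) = 2*h^2 - 8*h - 31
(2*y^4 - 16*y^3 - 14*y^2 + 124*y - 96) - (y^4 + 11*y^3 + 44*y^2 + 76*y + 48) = y^4 - 27*y^3 - 58*y^2 + 48*y - 144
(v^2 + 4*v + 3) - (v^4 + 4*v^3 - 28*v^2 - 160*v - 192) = -v^4 - 4*v^3 + 29*v^2 + 164*v + 195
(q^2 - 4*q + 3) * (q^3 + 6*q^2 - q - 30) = q^5 + 2*q^4 - 22*q^3 - 8*q^2 + 117*q - 90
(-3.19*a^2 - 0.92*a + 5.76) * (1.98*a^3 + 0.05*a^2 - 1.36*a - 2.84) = -6.3162*a^5 - 1.9811*a^4 + 15.6972*a^3 + 10.5988*a^2 - 5.2208*a - 16.3584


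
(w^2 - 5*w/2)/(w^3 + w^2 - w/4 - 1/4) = 2*w*(2*w - 5)/(4*w^3 + 4*w^2 - w - 1)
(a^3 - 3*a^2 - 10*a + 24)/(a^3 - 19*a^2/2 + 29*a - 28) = 2*(a + 3)/(2*a - 7)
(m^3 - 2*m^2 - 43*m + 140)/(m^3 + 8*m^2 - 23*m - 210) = (m - 4)/(m + 6)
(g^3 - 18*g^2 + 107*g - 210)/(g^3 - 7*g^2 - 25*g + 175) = (g - 6)/(g + 5)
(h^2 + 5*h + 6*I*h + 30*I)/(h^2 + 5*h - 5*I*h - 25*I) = (h + 6*I)/(h - 5*I)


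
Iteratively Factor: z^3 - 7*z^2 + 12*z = (z - 3)*(z^2 - 4*z) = (z - 4)*(z - 3)*(z)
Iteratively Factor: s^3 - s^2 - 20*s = (s - 5)*(s^2 + 4*s) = s*(s - 5)*(s + 4)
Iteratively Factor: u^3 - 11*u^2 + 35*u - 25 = (u - 1)*(u^2 - 10*u + 25) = (u - 5)*(u - 1)*(u - 5)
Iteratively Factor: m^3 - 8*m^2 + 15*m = (m)*(m^2 - 8*m + 15) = m*(m - 5)*(m - 3)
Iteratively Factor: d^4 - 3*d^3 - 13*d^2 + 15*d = (d - 5)*(d^3 + 2*d^2 - 3*d) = (d - 5)*(d - 1)*(d^2 + 3*d) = d*(d - 5)*(d - 1)*(d + 3)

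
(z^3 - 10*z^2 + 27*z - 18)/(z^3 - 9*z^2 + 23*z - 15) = (z - 6)/(z - 5)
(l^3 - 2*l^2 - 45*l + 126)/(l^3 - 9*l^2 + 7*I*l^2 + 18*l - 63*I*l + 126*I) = (l + 7)/(l + 7*I)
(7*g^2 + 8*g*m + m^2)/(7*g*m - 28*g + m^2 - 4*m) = (g + m)/(m - 4)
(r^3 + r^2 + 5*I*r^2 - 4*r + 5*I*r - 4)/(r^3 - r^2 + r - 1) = (r^2 + r*(1 + 4*I) + 4*I)/(r^2 - r*(1 + I) + I)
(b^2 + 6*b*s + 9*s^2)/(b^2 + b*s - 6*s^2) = (-b - 3*s)/(-b + 2*s)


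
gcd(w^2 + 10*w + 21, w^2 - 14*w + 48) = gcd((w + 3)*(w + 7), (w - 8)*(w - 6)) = 1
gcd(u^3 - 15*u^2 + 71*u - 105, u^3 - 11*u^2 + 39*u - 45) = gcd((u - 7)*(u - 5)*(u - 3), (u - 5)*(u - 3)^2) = u^2 - 8*u + 15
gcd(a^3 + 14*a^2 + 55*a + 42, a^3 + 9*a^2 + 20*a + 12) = a^2 + 7*a + 6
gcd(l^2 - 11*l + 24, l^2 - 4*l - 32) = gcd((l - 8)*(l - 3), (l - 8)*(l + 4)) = l - 8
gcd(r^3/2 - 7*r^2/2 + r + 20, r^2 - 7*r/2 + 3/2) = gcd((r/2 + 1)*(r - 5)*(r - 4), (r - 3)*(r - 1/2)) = 1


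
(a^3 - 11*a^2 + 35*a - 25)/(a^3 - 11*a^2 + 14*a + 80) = (a^2 - 6*a + 5)/(a^2 - 6*a - 16)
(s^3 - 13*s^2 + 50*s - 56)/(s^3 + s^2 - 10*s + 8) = (s^2 - 11*s + 28)/(s^2 + 3*s - 4)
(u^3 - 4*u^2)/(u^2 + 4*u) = u*(u - 4)/(u + 4)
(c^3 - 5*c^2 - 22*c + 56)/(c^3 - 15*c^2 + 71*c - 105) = (c^2 + 2*c - 8)/(c^2 - 8*c + 15)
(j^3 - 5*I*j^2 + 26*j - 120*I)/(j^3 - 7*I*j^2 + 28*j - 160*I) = (j - 6*I)/(j - 8*I)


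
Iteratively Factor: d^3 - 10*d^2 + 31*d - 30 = (d - 3)*(d^2 - 7*d + 10) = (d - 5)*(d - 3)*(d - 2)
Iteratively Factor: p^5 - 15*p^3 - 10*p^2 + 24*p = (p + 2)*(p^4 - 2*p^3 - 11*p^2 + 12*p) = (p - 1)*(p + 2)*(p^3 - p^2 - 12*p) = (p - 4)*(p - 1)*(p + 2)*(p^2 + 3*p) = p*(p - 4)*(p - 1)*(p + 2)*(p + 3)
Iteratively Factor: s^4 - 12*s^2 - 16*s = (s)*(s^3 - 12*s - 16) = s*(s + 2)*(s^2 - 2*s - 8) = s*(s + 2)^2*(s - 4)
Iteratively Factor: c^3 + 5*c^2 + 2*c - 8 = (c - 1)*(c^2 + 6*c + 8) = (c - 1)*(c + 2)*(c + 4)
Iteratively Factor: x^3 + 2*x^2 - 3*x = (x)*(x^2 + 2*x - 3) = x*(x + 3)*(x - 1)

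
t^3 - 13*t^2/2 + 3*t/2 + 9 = (t - 6)*(t - 3/2)*(t + 1)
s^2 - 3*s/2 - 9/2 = (s - 3)*(s + 3/2)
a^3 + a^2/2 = a^2*(a + 1/2)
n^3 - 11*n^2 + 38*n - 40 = (n - 5)*(n - 4)*(n - 2)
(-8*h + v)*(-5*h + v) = 40*h^2 - 13*h*v + v^2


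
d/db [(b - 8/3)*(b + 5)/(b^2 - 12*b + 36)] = (38 - 43*b)/(3*(b^3 - 18*b^2 + 108*b - 216))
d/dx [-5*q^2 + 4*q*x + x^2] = 4*q + 2*x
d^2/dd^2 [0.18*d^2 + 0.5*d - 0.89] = 0.360000000000000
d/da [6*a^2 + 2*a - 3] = 12*a + 2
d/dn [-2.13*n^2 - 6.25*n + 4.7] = -4.26*n - 6.25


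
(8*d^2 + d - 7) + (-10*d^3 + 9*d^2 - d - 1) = -10*d^3 + 17*d^2 - 8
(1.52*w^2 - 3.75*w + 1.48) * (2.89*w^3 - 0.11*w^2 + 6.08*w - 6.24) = 4.3928*w^5 - 11.0047*w^4 + 13.9313*w^3 - 32.4476*w^2 + 32.3984*w - 9.2352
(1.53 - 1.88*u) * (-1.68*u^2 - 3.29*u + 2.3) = 3.1584*u^3 + 3.6148*u^2 - 9.3577*u + 3.519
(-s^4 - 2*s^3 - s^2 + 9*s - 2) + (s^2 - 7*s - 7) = -s^4 - 2*s^3 + 2*s - 9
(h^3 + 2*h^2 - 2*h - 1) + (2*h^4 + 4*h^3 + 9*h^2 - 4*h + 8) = 2*h^4 + 5*h^3 + 11*h^2 - 6*h + 7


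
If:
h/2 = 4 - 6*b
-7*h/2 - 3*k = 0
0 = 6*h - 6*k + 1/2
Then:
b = 209/312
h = -1/26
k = 7/156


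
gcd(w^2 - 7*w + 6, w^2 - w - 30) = w - 6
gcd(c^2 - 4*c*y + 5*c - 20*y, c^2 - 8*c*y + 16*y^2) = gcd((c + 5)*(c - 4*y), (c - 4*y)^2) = -c + 4*y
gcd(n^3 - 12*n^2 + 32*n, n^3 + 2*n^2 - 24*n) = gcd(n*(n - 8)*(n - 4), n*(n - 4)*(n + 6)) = n^2 - 4*n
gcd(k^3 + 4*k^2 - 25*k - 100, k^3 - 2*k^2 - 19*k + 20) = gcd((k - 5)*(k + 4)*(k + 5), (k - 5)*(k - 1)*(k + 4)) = k^2 - k - 20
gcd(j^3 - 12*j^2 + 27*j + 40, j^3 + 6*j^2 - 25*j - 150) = j - 5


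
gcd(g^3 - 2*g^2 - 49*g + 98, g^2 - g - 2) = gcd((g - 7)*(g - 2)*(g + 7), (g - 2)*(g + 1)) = g - 2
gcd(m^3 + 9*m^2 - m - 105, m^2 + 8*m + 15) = m + 5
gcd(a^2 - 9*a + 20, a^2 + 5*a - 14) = 1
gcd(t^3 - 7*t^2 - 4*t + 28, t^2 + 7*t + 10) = t + 2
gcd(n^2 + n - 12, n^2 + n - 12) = n^2 + n - 12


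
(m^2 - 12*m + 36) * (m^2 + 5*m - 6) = m^4 - 7*m^3 - 30*m^2 + 252*m - 216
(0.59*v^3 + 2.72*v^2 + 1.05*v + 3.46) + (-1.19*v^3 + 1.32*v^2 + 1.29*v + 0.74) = -0.6*v^3 + 4.04*v^2 + 2.34*v + 4.2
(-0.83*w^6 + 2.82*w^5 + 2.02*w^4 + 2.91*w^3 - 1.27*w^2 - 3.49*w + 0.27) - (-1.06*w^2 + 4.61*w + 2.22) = -0.83*w^6 + 2.82*w^5 + 2.02*w^4 + 2.91*w^3 - 0.21*w^2 - 8.1*w - 1.95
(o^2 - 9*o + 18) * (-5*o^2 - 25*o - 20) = -5*o^4 + 20*o^3 + 115*o^2 - 270*o - 360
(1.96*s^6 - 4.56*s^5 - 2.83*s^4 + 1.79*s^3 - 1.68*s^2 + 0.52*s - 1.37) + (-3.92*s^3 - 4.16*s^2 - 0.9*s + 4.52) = 1.96*s^6 - 4.56*s^5 - 2.83*s^4 - 2.13*s^3 - 5.84*s^2 - 0.38*s + 3.15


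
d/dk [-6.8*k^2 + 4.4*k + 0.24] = 4.4 - 13.6*k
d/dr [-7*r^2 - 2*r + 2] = -14*r - 2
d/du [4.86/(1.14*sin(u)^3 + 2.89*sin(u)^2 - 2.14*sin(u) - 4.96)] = (-16.6212*sin(u)^2 - 28.0908*sin(u) + 10.4004)*cos(u)/(1.14*sin(u)^3 + 2.89*sin(u)^2 - 2.14*sin(u) - 4.96)^2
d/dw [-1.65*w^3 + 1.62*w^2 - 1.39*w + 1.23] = -4.95*w^2 + 3.24*w - 1.39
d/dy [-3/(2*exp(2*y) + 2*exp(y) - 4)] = (3*exp(y) + 3/2)*exp(y)/(exp(2*y) + exp(y) - 2)^2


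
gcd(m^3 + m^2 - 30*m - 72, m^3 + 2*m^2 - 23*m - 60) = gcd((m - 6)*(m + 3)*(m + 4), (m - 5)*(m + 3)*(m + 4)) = m^2 + 7*m + 12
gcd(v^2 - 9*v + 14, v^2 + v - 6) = v - 2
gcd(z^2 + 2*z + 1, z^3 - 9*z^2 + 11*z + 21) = z + 1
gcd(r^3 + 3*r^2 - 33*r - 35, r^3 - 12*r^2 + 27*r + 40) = r^2 - 4*r - 5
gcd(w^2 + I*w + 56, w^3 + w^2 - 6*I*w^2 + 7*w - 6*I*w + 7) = w - 7*I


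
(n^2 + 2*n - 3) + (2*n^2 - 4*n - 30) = 3*n^2 - 2*n - 33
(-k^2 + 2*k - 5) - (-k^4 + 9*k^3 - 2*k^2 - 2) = k^4 - 9*k^3 + k^2 + 2*k - 3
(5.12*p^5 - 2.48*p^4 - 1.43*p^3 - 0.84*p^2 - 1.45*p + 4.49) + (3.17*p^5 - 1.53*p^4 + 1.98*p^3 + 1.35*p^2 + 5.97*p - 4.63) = 8.29*p^5 - 4.01*p^4 + 0.55*p^3 + 0.51*p^2 + 4.52*p - 0.14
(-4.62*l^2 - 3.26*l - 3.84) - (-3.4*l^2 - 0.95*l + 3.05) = -1.22*l^2 - 2.31*l - 6.89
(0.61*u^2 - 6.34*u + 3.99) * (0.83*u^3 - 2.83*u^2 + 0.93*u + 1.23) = 0.5063*u^5 - 6.9885*u^4 + 21.8212*u^3 - 16.4376*u^2 - 4.0875*u + 4.9077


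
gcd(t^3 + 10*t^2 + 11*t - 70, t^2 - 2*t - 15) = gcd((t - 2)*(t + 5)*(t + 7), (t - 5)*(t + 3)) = 1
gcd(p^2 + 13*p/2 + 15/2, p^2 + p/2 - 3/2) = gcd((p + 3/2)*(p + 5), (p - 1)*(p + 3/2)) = p + 3/2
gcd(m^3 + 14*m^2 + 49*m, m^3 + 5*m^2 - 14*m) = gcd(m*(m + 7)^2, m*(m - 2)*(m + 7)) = m^2 + 7*m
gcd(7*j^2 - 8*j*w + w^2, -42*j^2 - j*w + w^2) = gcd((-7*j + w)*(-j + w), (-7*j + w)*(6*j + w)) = -7*j + w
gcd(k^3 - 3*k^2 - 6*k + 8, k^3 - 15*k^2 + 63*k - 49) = k - 1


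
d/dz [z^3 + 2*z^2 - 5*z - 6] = 3*z^2 + 4*z - 5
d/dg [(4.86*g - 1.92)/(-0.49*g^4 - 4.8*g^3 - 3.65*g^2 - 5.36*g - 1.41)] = (7.1442*g^4 + 42.8928*g^3 - 9.909*g^2 - 14.016*g - 17.1438)/(0.2401*g^8 + 4.704*g^7 + 26.617*g^6 + 40.2928*g^5 + 66.1603*g^4 + 52.664*g^3 + 39.0226*g^2 + 15.1152*g + 1.9881)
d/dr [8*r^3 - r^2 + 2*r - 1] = 24*r^2 - 2*r + 2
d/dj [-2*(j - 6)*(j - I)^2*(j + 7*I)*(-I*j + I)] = 10*I*j^4 + j^3*(-40 - 56*I) + j^2*(210 + 114*I) + j*(-92 - 364*I) - 98 + 156*I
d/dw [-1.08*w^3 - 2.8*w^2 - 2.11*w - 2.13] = -3.24*w^2 - 5.6*w - 2.11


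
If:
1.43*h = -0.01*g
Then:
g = -143.0*h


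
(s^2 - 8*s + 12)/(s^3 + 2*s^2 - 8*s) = (s - 6)/(s*(s + 4))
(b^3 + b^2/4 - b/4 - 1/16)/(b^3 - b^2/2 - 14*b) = (-16*b^3 - 4*b^2 + 4*b + 1)/(8*b*(-2*b^2 + b + 28))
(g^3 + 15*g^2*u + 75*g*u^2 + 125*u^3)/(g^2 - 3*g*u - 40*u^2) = (-g^2 - 10*g*u - 25*u^2)/(-g + 8*u)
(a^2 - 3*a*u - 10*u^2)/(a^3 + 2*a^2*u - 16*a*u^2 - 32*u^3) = (-a + 5*u)/(-a^2 + 16*u^2)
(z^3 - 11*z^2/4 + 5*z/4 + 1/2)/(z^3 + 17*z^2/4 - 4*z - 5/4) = (z - 2)/(z + 5)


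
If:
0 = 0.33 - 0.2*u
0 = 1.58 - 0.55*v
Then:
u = 1.65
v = 2.87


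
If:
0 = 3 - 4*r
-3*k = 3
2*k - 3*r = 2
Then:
No Solution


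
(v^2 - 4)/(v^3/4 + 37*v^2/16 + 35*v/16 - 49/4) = 16*(v^2 - 4)/(4*v^3 + 37*v^2 + 35*v - 196)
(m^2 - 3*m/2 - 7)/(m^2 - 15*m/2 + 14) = (m + 2)/(m - 4)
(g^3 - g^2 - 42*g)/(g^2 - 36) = g*(g - 7)/(g - 6)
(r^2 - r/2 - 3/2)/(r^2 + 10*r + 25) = (2*r^2 - r - 3)/(2*(r^2 + 10*r + 25))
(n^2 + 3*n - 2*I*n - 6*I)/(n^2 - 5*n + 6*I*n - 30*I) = (n^2 + n*(3 - 2*I) - 6*I)/(n^2 + n*(-5 + 6*I) - 30*I)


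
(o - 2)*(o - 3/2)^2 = o^3 - 5*o^2 + 33*o/4 - 9/2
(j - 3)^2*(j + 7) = j^3 + j^2 - 33*j + 63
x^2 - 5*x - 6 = (x - 6)*(x + 1)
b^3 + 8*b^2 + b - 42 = (b - 2)*(b + 3)*(b + 7)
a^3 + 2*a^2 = a^2*(a + 2)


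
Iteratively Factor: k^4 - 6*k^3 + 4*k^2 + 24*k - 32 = (k + 2)*(k^3 - 8*k^2 + 20*k - 16) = (k - 4)*(k + 2)*(k^2 - 4*k + 4) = (k - 4)*(k - 2)*(k + 2)*(k - 2)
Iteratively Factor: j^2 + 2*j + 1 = (j + 1)*(j + 1)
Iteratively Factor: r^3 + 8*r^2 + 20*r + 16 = (r + 4)*(r^2 + 4*r + 4) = (r + 2)*(r + 4)*(r + 2)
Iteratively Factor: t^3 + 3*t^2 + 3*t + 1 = (t + 1)*(t^2 + 2*t + 1) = (t + 1)^2*(t + 1)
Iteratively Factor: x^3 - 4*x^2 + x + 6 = (x - 3)*(x^2 - x - 2) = (x - 3)*(x + 1)*(x - 2)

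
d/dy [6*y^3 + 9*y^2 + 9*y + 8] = 18*y^2 + 18*y + 9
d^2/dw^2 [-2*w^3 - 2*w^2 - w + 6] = -12*w - 4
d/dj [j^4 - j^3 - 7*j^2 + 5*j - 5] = 4*j^3 - 3*j^2 - 14*j + 5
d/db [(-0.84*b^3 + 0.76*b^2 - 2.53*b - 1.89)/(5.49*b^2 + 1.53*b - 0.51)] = (-4.6116*b^4 - 2.5704*b^3 + 16.3377*b^2 + 19.977*b + 4.182)/(30.1401*b^4 + 16.7994*b^3 - 3.2589*b^2 - 1.5606*b + 0.2601)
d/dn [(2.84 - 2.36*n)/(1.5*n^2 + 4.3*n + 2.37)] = (3.54*n^2 - 8.52*n - 17.8052)/(2.25*n^4 + 12.9*n^3 + 25.6*n^2 + 20.382*n + 5.6169)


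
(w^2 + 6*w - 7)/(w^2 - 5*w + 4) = (w + 7)/(w - 4)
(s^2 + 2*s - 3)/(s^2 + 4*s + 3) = (s - 1)/(s + 1)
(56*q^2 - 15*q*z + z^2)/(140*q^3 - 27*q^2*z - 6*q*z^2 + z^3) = (-8*q + z)/(-20*q^2 + q*z + z^2)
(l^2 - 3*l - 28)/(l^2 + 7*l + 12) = (l - 7)/(l + 3)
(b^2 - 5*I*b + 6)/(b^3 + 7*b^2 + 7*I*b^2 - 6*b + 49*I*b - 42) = (b - 6*I)/(b^2 + b*(7 + 6*I) + 42*I)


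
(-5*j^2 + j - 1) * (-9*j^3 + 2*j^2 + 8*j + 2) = 45*j^5 - 19*j^4 - 29*j^3 - 4*j^2 - 6*j - 2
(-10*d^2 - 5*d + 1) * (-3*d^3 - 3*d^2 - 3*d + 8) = 30*d^5 + 45*d^4 + 42*d^3 - 68*d^2 - 43*d + 8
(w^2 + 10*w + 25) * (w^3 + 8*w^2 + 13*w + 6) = w^5 + 18*w^4 + 118*w^3 + 336*w^2 + 385*w + 150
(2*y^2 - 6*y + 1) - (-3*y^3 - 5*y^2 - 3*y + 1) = 3*y^3 + 7*y^2 - 3*y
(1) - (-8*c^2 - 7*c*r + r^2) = 8*c^2 + 7*c*r - r^2 + 1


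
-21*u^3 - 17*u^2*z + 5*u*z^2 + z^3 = (-3*u + z)*(u + z)*(7*u + z)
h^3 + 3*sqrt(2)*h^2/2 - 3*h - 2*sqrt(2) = (h - sqrt(2))*(h + sqrt(2)/2)*(h + 2*sqrt(2))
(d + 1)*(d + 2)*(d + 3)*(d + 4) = d^4 + 10*d^3 + 35*d^2 + 50*d + 24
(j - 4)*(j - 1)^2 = j^3 - 6*j^2 + 9*j - 4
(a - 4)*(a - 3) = a^2 - 7*a + 12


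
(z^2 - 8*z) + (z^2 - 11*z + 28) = 2*z^2 - 19*z + 28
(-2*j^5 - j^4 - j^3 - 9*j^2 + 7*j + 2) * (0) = 0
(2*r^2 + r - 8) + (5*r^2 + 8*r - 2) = 7*r^2 + 9*r - 10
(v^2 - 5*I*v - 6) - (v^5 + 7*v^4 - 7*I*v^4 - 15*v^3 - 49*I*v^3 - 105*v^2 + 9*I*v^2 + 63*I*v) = -v^5 - 7*v^4 + 7*I*v^4 + 15*v^3 + 49*I*v^3 + 106*v^2 - 9*I*v^2 - 68*I*v - 6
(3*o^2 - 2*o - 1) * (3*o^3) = 9*o^5 - 6*o^4 - 3*o^3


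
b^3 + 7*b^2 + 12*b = b*(b + 3)*(b + 4)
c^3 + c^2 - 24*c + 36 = (c - 3)*(c - 2)*(c + 6)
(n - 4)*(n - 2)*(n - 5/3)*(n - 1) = n^4 - 26*n^3/3 + 77*n^2/3 - 94*n/3 + 40/3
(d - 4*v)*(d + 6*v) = d^2 + 2*d*v - 24*v^2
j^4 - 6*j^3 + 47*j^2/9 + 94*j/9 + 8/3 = (j - 4)*(j - 3)*(j + 1/3)*(j + 2/3)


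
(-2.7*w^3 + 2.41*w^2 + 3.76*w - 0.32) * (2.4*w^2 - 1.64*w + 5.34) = -6.48*w^5 + 10.212*w^4 - 9.3464*w^3 + 5.935*w^2 + 20.6032*w - 1.7088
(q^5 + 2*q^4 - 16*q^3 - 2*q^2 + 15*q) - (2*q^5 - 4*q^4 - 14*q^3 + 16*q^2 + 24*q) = -q^5 + 6*q^4 - 2*q^3 - 18*q^2 - 9*q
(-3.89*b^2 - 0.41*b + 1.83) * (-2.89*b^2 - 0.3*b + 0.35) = 11.2421*b^4 + 2.3519*b^3 - 6.5272*b^2 - 0.6925*b + 0.6405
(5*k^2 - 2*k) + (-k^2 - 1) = 4*k^2 - 2*k - 1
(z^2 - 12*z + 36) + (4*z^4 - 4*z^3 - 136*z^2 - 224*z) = 4*z^4 - 4*z^3 - 135*z^2 - 236*z + 36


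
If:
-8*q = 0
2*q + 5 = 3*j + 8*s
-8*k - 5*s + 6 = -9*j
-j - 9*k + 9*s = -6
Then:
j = 537/1063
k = 1112/1063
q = 0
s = 463/1063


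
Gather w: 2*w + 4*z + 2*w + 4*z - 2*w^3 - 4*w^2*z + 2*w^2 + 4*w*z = -2*w^3 + w^2*(2 - 4*z) + w*(4*z + 4) + 8*z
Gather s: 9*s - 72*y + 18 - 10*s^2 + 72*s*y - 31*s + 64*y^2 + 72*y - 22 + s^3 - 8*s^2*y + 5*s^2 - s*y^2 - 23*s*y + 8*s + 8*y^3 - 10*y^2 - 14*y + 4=s^3 + s^2*(-8*y - 5) + s*(-y^2 + 49*y - 14) + 8*y^3 + 54*y^2 - 14*y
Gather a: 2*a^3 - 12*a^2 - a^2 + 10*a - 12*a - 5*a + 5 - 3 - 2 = 2*a^3 - 13*a^2 - 7*a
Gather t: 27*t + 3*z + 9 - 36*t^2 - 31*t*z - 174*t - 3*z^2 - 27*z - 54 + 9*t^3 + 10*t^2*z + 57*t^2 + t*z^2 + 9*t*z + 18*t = 9*t^3 + t^2*(10*z + 21) + t*(z^2 - 22*z - 129) - 3*z^2 - 24*z - 45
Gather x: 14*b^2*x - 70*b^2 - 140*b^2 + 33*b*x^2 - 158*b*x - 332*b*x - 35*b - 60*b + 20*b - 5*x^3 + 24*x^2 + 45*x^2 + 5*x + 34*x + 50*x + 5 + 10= -210*b^2 - 75*b - 5*x^3 + x^2*(33*b + 69) + x*(14*b^2 - 490*b + 89) + 15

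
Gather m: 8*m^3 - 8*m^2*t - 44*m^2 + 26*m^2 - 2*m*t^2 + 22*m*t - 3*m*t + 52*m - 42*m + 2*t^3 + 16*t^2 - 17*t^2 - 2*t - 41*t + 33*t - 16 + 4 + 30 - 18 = 8*m^3 + m^2*(-8*t - 18) + m*(-2*t^2 + 19*t + 10) + 2*t^3 - t^2 - 10*t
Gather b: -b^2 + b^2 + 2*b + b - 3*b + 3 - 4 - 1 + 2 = 0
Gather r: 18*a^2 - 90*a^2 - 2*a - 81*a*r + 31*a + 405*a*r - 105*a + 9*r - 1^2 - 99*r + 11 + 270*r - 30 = -72*a^2 - 76*a + r*(324*a + 180) - 20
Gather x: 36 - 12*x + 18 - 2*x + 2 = 56 - 14*x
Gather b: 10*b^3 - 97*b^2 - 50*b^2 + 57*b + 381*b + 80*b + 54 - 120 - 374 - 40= 10*b^3 - 147*b^2 + 518*b - 480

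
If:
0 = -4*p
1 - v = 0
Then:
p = 0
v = 1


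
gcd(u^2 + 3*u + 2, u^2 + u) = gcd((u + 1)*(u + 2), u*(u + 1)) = u + 1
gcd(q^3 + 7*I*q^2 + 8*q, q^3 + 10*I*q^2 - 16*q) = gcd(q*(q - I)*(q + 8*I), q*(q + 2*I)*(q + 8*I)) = q^2 + 8*I*q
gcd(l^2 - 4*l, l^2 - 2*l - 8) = l - 4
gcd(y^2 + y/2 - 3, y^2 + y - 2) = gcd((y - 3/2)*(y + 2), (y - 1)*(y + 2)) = y + 2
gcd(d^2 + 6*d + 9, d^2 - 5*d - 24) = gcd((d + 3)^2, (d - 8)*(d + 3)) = d + 3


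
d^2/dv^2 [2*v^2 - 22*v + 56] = 4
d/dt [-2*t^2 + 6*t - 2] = 6 - 4*t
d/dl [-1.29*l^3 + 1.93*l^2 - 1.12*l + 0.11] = -3.87*l^2 + 3.86*l - 1.12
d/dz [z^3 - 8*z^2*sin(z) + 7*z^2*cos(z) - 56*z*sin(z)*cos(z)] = -7*z^2*sin(z) - 8*z^2*cos(z) + 3*z^2 - 16*z*sin(z) + 14*z*cos(z) - 56*z*cos(2*z) - 28*sin(2*z)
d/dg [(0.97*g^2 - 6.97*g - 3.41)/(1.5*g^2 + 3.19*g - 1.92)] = (13.5493*g^2 + 6.5052*g + 24.2603)/(2.25*g^4 + 9.57*g^3 + 4.4161*g^2 - 12.2496*g + 3.6864)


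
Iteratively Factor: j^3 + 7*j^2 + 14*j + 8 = (j + 2)*(j^2 + 5*j + 4) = (j + 1)*(j + 2)*(j + 4)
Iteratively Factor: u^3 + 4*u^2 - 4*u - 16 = (u + 4)*(u^2 - 4) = (u + 2)*(u + 4)*(u - 2)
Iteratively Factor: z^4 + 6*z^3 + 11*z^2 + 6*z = (z + 2)*(z^3 + 4*z^2 + 3*z) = z*(z + 2)*(z^2 + 4*z + 3) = z*(z + 1)*(z + 2)*(z + 3)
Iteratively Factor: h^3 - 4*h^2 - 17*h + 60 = (h + 4)*(h^2 - 8*h + 15) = (h - 5)*(h + 4)*(h - 3)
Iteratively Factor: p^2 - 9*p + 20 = (p - 5)*(p - 4)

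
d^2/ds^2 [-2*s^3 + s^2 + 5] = 2 - 12*s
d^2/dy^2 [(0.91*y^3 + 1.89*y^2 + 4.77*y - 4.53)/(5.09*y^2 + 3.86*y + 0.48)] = (195.56675*y^3 - 721.771758*y^2 - 602.682732*y - 129.659784)/(131.872229*y^6 + 300.015798*y^5 + 264.824556*y^4 + 114.096968*y^3 + 24.973632*y^2 + 2.668032*y + 0.110592)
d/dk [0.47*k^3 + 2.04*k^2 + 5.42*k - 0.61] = 1.41*k^2 + 4.08*k + 5.42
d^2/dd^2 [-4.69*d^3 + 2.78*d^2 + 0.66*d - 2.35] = 5.56 - 28.14*d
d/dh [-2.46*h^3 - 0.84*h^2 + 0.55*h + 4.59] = -7.38*h^2 - 1.68*h + 0.55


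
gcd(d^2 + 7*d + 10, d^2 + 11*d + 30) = d + 5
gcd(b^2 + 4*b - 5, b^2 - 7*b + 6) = b - 1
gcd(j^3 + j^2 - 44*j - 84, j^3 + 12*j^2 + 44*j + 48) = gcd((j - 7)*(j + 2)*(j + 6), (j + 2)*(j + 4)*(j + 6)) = j^2 + 8*j + 12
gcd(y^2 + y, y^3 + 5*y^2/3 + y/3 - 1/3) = y + 1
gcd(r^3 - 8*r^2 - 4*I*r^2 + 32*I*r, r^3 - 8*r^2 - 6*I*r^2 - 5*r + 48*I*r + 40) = r - 8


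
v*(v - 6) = v^2 - 6*v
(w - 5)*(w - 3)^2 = w^3 - 11*w^2 + 39*w - 45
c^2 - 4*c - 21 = (c - 7)*(c + 3)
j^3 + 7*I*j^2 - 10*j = j*(j + 2*I)*(j + 5*I)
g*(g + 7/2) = g^2 + 7*g/2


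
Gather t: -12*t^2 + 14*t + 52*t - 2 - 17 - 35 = -12*t^2 + 66*t - 54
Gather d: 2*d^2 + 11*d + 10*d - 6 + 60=2*d^2 + 21*d + 54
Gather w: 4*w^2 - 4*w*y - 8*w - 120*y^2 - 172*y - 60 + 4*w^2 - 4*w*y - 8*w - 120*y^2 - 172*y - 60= 8*w^2 + w*(-8*y - 16) - 240*y^2 - 344*y - 120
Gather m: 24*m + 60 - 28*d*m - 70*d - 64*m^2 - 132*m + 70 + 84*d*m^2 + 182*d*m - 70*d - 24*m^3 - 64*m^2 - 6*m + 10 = -140*d - 24*m^3 + m^2*(84*d - 128) + m*(154*d - 114) + 140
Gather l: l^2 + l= l^2 + l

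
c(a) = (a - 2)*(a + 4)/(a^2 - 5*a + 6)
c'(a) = (5 - 2*a)*(a - 2)*(a + 4)/(a^2 - 5*a + 6)^2 + (a - 2)/(a^2 - 5*a + 6) + (a + 4)/(a^2 - 5*a + 6) = -7/(a^2 - 6*a + 9)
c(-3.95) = -0.01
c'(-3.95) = -0.14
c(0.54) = -1.85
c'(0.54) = -1.16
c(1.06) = -2.61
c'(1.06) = -1.86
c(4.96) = 4.57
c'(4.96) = -1.82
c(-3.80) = -0.03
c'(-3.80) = -0.15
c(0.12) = -1.43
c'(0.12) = -0.84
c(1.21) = -2.91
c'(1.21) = -2.18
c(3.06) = 117.67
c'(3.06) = -1944.44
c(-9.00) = 0.42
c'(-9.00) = -0.05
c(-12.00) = 0.53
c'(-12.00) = -0.03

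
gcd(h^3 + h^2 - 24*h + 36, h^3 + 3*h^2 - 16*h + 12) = h^2 + 4*h - 12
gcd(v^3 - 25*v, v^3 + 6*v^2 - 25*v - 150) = v^2 - 25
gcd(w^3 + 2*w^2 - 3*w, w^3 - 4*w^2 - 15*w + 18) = w^2 + 2*w - 3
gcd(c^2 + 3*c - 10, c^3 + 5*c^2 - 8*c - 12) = c - 2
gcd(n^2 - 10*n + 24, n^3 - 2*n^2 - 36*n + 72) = n - 6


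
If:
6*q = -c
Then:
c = -6*q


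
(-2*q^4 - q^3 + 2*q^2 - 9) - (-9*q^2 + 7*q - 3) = -2*q^4 - q^3 + 11*q^2 - 7*q - 6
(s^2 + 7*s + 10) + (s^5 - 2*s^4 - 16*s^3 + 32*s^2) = s^5 - 2*s^4 - 16*s^3 + 33*s^2 + 7*s + 10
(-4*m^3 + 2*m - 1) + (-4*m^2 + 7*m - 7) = -4*m^3 - 4*m^2 + 9*m - 8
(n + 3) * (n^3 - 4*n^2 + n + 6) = n^4 - n^3 - 11*n^2 + 9*n + 18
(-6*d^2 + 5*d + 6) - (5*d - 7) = 13 - 6*d^2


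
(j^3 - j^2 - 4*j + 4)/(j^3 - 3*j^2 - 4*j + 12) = (j - 1)/(j - 3)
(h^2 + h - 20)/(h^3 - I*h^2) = (h^2 + h - 20)/(h^2*(h - I))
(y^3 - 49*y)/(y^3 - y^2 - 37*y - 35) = y*(y + 7)/(y^2 + 6*y + 5)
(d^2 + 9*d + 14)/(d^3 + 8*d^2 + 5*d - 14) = 1/(d - 1)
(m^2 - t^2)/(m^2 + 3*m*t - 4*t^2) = (m + t)/(m + 4*t)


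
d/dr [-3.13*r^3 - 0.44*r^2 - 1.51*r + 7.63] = -9.39*r^2 - 0.88*r - 1.51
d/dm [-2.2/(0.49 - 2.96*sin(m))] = -6.512*cos(m)/(2.96*sin(m) - 0.49)^2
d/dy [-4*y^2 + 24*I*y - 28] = -8*y + 24*I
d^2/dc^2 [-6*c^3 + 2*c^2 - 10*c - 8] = 4 - 36*c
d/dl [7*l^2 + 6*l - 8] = 14*l + 6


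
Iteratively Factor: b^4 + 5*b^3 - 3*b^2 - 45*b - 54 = (b + 2)*(b^3 + 3*b^2 - 9*b - 27) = (b + 2)*(b + 3)*(b^2 - 9) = (b + 2)*(b + 3)^2*(b - 3)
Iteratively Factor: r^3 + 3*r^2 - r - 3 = (r + 3)*(r^2 - 1) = (r - 1)*(r + 3)*(r + 1)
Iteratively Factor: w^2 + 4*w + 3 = (w + 3)*(w + 1)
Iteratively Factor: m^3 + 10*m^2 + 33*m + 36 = (m + 3)*(m^2 + 7*m + 12) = (m + 3)*(m + 4)*(m + 3)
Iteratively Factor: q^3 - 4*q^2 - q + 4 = (q - 1)*(q^2 - 3*q - 4) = (q - 4)*(q - 1)*(q + 1)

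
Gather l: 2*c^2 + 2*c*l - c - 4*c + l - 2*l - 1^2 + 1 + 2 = 2*c^2 - 5*c + l*(2*c - 1) + 2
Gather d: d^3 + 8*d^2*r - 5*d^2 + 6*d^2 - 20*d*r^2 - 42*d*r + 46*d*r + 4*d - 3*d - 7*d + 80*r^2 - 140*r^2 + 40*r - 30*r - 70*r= d^3 + d^2*(8*r + 1) + d*(-20*r^2 + 4*r - 6) - 60*r^2 - 60*r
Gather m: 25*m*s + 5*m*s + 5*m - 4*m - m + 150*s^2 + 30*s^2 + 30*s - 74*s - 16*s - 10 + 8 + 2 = 30*m*s + 180*s^2 - 60*s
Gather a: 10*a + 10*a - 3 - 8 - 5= 20*a - 16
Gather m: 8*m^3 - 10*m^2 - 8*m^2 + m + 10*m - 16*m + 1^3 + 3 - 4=8*m^3 - 18*m^2 - 5*m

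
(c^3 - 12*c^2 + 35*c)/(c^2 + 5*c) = (c^2 - 12*c + 35)/(c + 5)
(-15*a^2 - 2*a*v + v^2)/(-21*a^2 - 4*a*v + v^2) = (-5*a + v)/(-7*a + v)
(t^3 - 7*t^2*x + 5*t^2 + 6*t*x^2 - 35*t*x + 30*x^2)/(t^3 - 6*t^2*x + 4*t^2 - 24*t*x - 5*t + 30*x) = (t - x)/(t - 1)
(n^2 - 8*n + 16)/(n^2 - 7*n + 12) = (n - 4)/(n - 3)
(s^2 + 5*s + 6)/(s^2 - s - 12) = (s + 2)/(s - 4)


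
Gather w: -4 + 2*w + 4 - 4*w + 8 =8 - 2*w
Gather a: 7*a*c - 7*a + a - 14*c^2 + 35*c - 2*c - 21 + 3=a*(7*c - 6) - 14*c^2 + 33*c - 18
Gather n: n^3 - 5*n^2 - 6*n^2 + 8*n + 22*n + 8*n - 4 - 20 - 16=n^3 - 11*n^2 + 38*n - 40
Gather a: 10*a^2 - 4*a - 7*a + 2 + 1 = 10*a^2 - 11*a + 3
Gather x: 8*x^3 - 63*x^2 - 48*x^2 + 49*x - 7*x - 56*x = 8*x^3 - 111*x^2 - 14*x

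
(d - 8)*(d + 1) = d^2 - 7*d - 8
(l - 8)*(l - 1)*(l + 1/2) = l^3 - 17*l^2/2 + 7*l/2 + 4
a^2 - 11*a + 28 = (a - 7)*(a - 4)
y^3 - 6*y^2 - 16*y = y*(y - 8)*(y + 2)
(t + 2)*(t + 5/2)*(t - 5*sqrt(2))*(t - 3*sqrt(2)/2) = t^4 - 13*sqrt(2)*t^3/2 + 9*t^3/2 - 117*sqrt(2)*t^2/4 + 20*t^2 - 65*sqrt(2)*t/2 + 135*t/2 + 75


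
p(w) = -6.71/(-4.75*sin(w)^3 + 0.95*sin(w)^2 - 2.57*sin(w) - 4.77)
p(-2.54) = 3.12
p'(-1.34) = -3.03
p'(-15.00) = 25.91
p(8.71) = 0.91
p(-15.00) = 4.82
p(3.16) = 1.42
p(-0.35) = 1.87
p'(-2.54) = 9.82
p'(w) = -6.71*(14.25*sin(w)^2*cos(w) - 1.9*sin(w)*cos(w) + 2.57*cos(w))/(-4.75*sin(w)^3 + 0.95*sin(w)^2 - 2.57*sin(w) - 4.77)^2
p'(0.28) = -0.67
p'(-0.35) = -2.40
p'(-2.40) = 39.65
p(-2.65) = 2.36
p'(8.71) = 0.69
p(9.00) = 1.12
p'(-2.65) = 4.85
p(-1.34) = -2.23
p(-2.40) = 5.90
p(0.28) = 1.22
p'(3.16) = 0.79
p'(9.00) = 0.71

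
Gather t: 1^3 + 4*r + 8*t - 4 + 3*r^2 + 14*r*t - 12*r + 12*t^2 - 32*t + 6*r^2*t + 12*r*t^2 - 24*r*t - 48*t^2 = 3*r^2 - 8*r + t^2*(12*r - 36) + t*(6*r^2 - 10*r - 24) - 3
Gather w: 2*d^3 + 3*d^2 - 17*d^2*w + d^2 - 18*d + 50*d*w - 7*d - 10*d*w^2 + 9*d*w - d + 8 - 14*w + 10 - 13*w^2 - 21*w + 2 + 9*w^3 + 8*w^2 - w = 2*d^3 + 4*d^2 - 26*d + 9*w^3 + w^2*(-10*d - 5) + w*(-17*d^2 + 59*d - 36) + 20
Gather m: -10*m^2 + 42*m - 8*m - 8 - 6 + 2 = -10*m^2 + 34*m - 12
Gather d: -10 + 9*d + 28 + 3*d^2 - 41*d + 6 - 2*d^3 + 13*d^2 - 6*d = -2*d^3 + 16*d^2 - 38*d + 24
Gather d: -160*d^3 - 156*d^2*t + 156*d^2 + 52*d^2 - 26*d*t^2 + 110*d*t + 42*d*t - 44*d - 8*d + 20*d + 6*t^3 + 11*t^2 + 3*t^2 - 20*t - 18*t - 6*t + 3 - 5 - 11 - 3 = -160*d^3 + d^2*(208 - 156*t) + d*(-26*t^2 + 152*t - 32) + 6*t^3 + 14*t^2 - 44*t - 16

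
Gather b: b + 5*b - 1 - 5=6*b - 6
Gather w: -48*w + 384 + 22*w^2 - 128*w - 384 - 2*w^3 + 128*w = -2*w^3 + 22*w^2 - 48*w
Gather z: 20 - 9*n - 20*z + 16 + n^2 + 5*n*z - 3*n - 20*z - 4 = n^2 - 12*n + z*(5*n - 40) + 32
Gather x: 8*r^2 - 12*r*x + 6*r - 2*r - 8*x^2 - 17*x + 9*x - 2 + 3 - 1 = 8*r^2 + 4*r - 8*x^2 + x*(-12*r - 8)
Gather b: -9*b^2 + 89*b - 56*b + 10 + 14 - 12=-9*b^2 + 33*b + 12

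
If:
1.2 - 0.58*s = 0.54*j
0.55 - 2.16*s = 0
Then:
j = 1.95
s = 0.25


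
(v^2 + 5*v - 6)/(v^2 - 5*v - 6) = (-v^2 - 5*v + 6)/(-v^2 + 5*v + 6)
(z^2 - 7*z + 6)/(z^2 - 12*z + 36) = (z - 1)/(z - 6)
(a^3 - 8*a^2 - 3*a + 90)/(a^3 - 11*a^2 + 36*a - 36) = (a^2 - 2*a - 15)/(a^2 - 5*a + 6)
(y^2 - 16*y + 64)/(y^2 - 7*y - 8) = (y - 8)/(y + 1)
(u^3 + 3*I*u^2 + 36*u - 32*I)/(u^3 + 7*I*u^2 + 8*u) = (u - 4*I)/u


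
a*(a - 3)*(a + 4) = a^3 + a^2 - 12*a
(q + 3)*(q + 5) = q^2 + 8*q + 15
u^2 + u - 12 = (u - 3)*(u + 4)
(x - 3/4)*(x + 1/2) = x^2 - x/4 - 3/8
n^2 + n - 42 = (n - 6)*(n + 7)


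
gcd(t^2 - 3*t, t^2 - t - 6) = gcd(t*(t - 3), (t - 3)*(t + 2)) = t - 3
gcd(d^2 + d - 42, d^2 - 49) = d + 7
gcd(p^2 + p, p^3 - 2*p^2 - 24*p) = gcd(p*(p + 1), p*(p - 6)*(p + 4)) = p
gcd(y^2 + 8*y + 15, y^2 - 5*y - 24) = y + 3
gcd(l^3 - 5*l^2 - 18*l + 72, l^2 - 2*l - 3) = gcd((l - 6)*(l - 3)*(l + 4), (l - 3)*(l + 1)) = l - 3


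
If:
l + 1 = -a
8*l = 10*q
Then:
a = -5*q/4 - 1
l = 5*q/4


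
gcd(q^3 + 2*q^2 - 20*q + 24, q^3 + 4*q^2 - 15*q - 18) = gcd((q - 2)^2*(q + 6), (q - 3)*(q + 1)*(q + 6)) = q + 6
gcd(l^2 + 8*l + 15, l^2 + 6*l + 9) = l + 3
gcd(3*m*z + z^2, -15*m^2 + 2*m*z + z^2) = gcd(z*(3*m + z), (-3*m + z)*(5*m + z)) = 1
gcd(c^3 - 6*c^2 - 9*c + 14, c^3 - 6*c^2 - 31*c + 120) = 1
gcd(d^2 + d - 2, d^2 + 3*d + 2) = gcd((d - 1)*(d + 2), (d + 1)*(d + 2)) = d + 2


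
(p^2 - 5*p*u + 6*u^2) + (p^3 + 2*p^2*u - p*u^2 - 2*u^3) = p^3 + 2*p^2*u + p^2 - p*u^2 - 5*p*u - 2*u^3 + 6*u^2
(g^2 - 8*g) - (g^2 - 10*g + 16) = 2*g - 16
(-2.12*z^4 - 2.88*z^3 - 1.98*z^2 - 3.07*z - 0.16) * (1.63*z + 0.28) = -3.4556*z^5 - 5.288*z^4 - 4.0338*z^3 - 5.5585*z^2 - 1.1204*z - 0.0448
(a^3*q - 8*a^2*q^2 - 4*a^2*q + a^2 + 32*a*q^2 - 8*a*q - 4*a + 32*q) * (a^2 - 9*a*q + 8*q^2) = a^5*q - 17*a^4*q^2 - 4*a^4*q + a^4 + 80*a^3*q^3 + 68*a^3*q^2 - 17*a^3*q - 4*a^3 - 64*a^2*q^4 - 320*a^2*q^3 + 80*a^2*q^2 + 68*a^2*q + 256*a*q^4 - 64*a*q^3 - 320*a*q^2 + 256*q^3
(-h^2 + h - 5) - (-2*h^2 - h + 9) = h^2 + 2*h - 14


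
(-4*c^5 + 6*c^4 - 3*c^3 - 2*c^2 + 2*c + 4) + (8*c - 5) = -4*c^5 + 6*c^4 - 3*c^3 - 2*c^2 + 10*c - 1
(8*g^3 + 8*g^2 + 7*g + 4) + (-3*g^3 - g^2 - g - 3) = 5*g^3 + 7*g^2 + 6*g + 1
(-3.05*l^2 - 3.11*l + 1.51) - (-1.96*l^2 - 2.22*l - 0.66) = -1.09*l^2 - 0.89*l + 2.17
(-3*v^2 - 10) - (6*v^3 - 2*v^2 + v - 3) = -6*v^3 - v^2 - v - 7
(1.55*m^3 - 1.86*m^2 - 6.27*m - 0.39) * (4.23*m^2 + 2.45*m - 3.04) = 6.5565*m^5 - 4.0703*m^4 - 35.7911*m^3 - 11.3568*m^2 + 18.1053*m + 1.1856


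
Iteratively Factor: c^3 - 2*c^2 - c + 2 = (c - 1)*(c^2 - c - 2) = (c - 1)*(c + 1)*(c - 2)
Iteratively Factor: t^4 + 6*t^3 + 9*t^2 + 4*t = (t + 1)*(t^3 + 5*t^2 + 4*t) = t*(t + 1)*(t^2 + 5*t + 4) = t*(t + 1)*(t + 4)*(t + 1)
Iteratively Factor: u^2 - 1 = (u + 1)*(u - 1)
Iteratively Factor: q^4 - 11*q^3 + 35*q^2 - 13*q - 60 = (q - 3)*(q^3 - 8*q^2 + 11*q + 20) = (q - 4)*(q - 3)*(q^2 - 4*q - 5) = (q - 5)*(q - 4)*(q - 3)*(q + 1)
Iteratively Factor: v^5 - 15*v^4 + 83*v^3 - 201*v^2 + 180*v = (v)*(v^4 - 15*v^3 + 83*v^2 - 201*v + 180) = v*(v - 5)*(v^3 - 10*v^2 + 33*v - 36) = v*(v - 5)*(v - 3)*(v^2 - 7*v + 12) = v*(v - 5)*(v - 4)*(v - 3)*(v - 3)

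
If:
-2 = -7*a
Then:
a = 2/7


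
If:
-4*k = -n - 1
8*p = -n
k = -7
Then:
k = -7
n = -29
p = 29/8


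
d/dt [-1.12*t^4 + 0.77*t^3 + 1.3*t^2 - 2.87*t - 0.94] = -4.48*t^3 + 2.31*t^2 + 2.6*t - 2.87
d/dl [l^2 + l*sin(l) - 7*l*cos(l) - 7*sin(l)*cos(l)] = 7*l*sin(l) + l*cos(l) + 2*l + sin(l) - 7*cos(l) - 7*cos(2*l)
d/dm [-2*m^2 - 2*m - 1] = -4*m - 2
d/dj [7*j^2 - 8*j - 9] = 14*j - 8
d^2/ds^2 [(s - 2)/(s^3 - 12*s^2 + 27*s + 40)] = 6*(3*(s - 2)*(s^2 - 8*s + 9)^2 + (-s^2 + 8*s - (s - 4)*(s - 2) - 9)*(s^3 - 12*s^2 + 27*s + 40))/(s^3 - 12*s^2 + 27*s + 40)^3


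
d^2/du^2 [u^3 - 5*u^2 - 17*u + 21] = 6*u - 10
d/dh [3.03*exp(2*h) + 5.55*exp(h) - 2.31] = (6.06*exp(h) + 5.55)*exp(h)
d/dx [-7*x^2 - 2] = -14*x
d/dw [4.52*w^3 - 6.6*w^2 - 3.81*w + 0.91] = 13.56*w^2 - 13.2*w - 3.81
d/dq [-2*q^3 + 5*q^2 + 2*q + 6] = -6*q^2 + 10*q + 2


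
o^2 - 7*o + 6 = (o - 6)*(o - 1)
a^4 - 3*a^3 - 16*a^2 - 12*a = a*(a - 6)*(a + 1)*(a + 2)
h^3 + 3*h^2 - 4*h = h*(h - 1)*(h + 4)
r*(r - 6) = r^2 - 6*r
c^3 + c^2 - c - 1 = (c - 1)*(c + 1)^2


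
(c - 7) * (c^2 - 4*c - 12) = c^3 - 11*c^2 + 16*c + 84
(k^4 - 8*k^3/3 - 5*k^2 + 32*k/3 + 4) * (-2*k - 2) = -2*k^5 + 10*k^4/3 + 46*k^3/3 - 34*k^2/3 - 88*k/3 - 8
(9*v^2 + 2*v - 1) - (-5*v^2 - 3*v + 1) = 14*v^2 + 5*v - 2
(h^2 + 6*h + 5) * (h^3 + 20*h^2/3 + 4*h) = h^5 + 38*h^4/3 + 49*h^3 + 172*h^2/3 + 20*h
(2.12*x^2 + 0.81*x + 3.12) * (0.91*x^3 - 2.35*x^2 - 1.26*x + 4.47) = 1.9292*x^5 - 4.2449*x^4 - 1.7355*x^3 + 1.1238*x^2 - 0.3105*x + 13.9464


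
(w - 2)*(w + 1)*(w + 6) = w^3 + 5*w^2 - 8*w - 12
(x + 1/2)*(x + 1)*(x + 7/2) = x^3 + 5*x^2 + 23*x/4 + 7/4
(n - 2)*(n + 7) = n^2 + 5*n - 14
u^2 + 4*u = u*(u + 4)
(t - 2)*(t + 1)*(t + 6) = t^3 + 5*t^2 - 8*t - 12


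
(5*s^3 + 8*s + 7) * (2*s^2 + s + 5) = 10*s^5 + 5*s^4 + 41*s^3 + 22*s^2 + 47*s + 35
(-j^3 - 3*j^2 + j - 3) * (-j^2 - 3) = j^5 + 3*j^4 + 2*j^3 + 12*j^2 - 3*j + 9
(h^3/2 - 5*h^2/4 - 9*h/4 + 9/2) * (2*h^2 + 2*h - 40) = h^5 - 3*h^4/2 - 27*h^3 + 109*h^2/2 + 99*h - 180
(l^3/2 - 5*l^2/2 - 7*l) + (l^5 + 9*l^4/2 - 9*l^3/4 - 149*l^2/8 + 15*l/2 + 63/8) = l^5 + 9*l^4/2 - 7*l^3/4 - 169*l^2/8 + l/2 + 63/8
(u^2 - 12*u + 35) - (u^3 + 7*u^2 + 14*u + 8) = -u^3 - 6*u^2 - 26*u + 27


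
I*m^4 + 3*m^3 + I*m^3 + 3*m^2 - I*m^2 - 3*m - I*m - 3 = (m - 1)*(m + 1)*(m - 3*I)*(I*m + I)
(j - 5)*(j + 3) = j^2 - 2*j - 15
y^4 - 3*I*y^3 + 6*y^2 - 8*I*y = y*(y - 4*I)*(y - I)*(y + 2*I)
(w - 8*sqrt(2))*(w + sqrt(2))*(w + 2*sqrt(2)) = w^3 - 5*sqrt(2)*w^2 - 44*w - 32*sqrt(2)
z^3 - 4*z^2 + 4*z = z*(z - 2)^2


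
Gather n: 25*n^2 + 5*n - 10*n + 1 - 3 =25*n^2 - 5*n - 2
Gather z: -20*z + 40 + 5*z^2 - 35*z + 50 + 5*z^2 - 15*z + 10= 10*z^2 - 70*z + 100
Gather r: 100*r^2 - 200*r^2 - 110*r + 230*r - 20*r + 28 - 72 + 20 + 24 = -100*r^2 + 100*r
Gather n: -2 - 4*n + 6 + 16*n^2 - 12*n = 16*n^2 - 16*n + 4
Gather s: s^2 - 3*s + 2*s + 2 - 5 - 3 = s^2 - s - 6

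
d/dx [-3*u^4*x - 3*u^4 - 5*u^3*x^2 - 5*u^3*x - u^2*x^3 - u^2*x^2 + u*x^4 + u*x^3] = u*(-3*u^3 - 10*u^2*x - 5*u^2 - 3*u*x^2 - 2*u*x + 4*x^3 + 3*x^2)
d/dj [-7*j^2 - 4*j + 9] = -14*j - 4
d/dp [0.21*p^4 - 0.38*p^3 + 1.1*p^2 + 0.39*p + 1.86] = 0.84*p^3 - 1.14*p^2 + 2.2*p + 0.39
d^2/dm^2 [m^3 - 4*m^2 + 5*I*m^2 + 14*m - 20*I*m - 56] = 6*m - 8 + 10*I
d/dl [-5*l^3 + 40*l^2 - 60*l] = -15*l^2 + 80*l - 60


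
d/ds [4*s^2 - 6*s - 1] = 8*s - 6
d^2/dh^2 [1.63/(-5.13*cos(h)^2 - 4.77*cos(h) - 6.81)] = (171.586188*(1 - cos(h)^2)^2 + 119.658789*cos(h)^3 - 104.897835*cos(h)^2 - 292.266009*cos(h) - 131.871564)/(5.13*cos(h)^2 + 4.77*cos(h) + 6.81)^3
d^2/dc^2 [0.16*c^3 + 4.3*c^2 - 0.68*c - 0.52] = 0.96*c + 8.6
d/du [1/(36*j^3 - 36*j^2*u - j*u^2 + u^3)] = (36*j^2 + 2*j*u - 3*u^2)/(36*j^3 - 36*j^2*u - j*u^2 + u^3)^2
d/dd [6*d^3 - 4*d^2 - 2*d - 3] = 18*d^2 - 8*d - 2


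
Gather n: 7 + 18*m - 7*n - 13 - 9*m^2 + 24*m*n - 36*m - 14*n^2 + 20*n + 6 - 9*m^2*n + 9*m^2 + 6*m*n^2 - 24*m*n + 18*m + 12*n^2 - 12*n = n^2*(6*m - 2) + n*(1 - 9*m^2)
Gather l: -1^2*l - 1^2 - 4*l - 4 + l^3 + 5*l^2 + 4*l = l^3 + 5*l^2 - l - 5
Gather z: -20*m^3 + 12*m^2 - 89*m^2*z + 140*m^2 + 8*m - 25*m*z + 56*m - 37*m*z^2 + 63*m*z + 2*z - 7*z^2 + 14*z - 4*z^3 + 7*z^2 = -20*m^3 + 152*m^2 - 37*m*z^2 + 64*m - 4*z^3 + z*(-89*m^2 + 38*m + 16)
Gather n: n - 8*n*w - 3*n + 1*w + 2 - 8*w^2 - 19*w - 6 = n*(-8*w - 2) - 8*w^2 - 18*w - 4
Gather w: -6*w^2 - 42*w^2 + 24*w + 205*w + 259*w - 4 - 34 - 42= -48*w^2 + 488*w - 80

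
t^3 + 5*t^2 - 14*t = t*(t - 2)*(t + 7)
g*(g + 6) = g^2 + 6*g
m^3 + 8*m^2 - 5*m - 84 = (m - 3)*(m + 4)*(m + 7)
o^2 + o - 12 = (o - 3)*(o + 4)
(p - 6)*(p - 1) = p^2 - 7*p + 6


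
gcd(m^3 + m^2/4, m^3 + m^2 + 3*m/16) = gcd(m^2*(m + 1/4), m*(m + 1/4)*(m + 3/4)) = m^2 + m/4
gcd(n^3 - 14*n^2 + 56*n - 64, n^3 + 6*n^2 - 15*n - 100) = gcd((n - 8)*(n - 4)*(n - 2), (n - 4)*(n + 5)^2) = n - 4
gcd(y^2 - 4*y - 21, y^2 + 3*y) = y + 3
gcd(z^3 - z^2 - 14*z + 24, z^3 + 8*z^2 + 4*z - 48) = z^2 + 2*z - 8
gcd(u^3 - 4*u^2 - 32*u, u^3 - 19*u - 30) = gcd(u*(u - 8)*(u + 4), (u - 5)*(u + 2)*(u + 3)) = 1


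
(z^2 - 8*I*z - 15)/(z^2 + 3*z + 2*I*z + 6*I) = (z^2 - 8*I*z - 15)/(z^2 + z*(3 + 2*I) + 6*I)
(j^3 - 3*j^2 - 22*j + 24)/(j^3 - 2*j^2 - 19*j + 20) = (j - 6)/(j - 5)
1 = 1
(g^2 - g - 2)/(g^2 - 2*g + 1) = (g^2 - g - 2)/(g^2 - 2*g + 1)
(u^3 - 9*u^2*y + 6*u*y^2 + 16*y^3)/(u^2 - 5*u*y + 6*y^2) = (-u^2 + 7*u*y + 8*y^2)/(-u + 3*y)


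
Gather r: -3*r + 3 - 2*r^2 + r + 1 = -2*r^2 - 2*r + 4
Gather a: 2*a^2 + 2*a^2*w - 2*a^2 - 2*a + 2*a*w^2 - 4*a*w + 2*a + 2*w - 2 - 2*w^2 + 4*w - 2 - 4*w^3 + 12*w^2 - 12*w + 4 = 2*a^2*w + a*(2*w^2 - 4*w) - 4*w^3 + 10*w^2 - 6*w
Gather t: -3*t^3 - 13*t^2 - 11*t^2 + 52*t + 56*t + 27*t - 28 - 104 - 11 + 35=-3*t^3 - 24*t^2 + 135*t - 108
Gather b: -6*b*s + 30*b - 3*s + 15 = b*(30 - 6*s) - 3*s + 15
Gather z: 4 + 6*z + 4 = 6*z + 8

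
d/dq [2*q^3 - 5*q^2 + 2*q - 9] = 6*q^2 - 10*q + 2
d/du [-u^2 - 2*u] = -2*u - 2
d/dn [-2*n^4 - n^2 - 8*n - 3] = -8*n^3 - 2*n - 8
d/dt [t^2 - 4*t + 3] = 2*t - 4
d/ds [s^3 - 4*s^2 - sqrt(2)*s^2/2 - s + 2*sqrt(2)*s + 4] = 3*s^2 - 8*s - sqrt(2)*s - 1 + 2*sqrt(2)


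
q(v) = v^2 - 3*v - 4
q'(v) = 2*v - 3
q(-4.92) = 34.97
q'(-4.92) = -12.84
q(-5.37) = 40.95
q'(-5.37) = -13.74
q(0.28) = -4.76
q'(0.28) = -2.44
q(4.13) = 0.67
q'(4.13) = 5.26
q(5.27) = 7.96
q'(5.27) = 7.54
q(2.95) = -4.15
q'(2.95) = 2.90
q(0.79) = -5.75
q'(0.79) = -1.42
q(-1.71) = 4.05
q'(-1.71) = -6.42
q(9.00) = 50.00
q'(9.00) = 15.00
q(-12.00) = 176.00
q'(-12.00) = -27.00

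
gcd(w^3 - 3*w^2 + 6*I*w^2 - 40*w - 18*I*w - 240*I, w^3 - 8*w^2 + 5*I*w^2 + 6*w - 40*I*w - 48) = w^2 + w*(-8 + 6*I) - 48*I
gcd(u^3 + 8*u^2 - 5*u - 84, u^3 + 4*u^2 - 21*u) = u^2 + 4*u - 21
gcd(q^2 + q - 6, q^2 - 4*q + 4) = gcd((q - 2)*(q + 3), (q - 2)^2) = q - 2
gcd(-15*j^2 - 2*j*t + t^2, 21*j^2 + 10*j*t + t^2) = 3*j + t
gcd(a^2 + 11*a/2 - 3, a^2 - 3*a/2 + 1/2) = a - 1/2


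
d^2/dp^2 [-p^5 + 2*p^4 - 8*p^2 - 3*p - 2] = -20*p^3 + 24*p^2 - 16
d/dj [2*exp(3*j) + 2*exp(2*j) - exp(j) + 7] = (6*exp(2*j) + 4*exp(j) - 1)*exp(j)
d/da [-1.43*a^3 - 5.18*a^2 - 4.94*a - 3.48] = -4.29*a^2 - 10.36*a - 4.94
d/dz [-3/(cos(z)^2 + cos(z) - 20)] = -3*(2*cos(z) + 1)*sin(z)/(cos(z)^2 + cos(z) - 20)^2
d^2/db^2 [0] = 0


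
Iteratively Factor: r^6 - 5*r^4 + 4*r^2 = (r - 1)*(r^5 + r^4 - 4*r^3 - 4*r^2) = (r - 2)*(r - 1)*(r^4 + 3*r^3 + 2*r^2) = (r - 2)*(r - 1)*(r + 2)*(r^3 + r^2) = r*(r - 2)*(r - 1)*(r + 2)*(r^2 + r) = r^2*(r - 2)*(r - 1)*(r + 2)*(r + 1)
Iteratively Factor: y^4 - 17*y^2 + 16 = (y + 1)*(y^3 - y^2 - 16*y + 16) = (y - 4)*(y + 1)*(y^2 + 3*y - 4) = (y - 4)*(y - 1)*(y + 1)*(y + 4)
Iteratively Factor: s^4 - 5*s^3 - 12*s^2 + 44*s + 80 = (s - 5)*(s^3 - 12*s - 16) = (s - 5)*(s - 4)*(s^2 + 4*s + 4) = (s - 5)*(s - 4)*(s + 2)*(s + 2)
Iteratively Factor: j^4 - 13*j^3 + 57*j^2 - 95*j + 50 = (j - 2)*(j^3 - 11*j^2 + 35*j - 25) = (j - 2)*(j - 1)*(j^2 - 10*j + 25) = (j - 5)*(j - 2)*(j - 1)*(j - 5)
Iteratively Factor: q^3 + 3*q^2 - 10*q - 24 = (q + 4)*(q^2 - q - 6) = (q + 2)*(q + 4)*(q - 3)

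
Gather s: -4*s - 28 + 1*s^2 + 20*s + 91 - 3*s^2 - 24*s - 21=-2*s^2 - 8*s + 42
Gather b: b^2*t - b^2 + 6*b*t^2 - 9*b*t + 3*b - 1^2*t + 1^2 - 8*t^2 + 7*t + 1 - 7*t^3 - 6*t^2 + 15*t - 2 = b^2*(t - 1) + b*(6*t^2 - 9*t + 3) - 7*t^3 - 14*t^2 + 21*t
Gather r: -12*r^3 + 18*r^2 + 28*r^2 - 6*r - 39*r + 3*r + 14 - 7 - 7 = -12*r^3 + 46*r^2 - 42*r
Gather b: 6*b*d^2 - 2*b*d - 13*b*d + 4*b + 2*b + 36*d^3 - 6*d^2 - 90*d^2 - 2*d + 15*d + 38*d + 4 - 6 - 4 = b*(6*d^2 - 15*d + 6) + 36*d^3 - 96*d^2 + 51*d - 6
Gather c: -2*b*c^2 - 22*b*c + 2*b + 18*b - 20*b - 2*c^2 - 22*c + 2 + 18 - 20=c^2*(-2*b - 2) + c*(-22*b - 22)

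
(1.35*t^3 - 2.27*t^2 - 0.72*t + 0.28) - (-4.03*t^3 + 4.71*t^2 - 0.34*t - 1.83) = 5.38*t^3 - 6.98*t^2 - 0.38*t + 2.11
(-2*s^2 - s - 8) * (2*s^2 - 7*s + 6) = -4*s^4 + 12*s^3 - 21*s^2 + 50*s - 48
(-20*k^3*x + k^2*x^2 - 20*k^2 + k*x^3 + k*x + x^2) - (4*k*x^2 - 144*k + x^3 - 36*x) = -20*k^3*x + k^2*x^2 - 20*k^2 + k*x^3 - 4*k*x^2 + k*x + 144*k - x^3 + x^2 + 36*x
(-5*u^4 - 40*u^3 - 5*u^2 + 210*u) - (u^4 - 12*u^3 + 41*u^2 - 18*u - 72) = -6*u^4 - 28*u^3 - 46*u^2 + 228*u + 72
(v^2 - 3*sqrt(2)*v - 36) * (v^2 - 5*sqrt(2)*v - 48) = v^4 - 8*sqrt(2)*v^3 - 54*v^2 + 324*sqrt(2)*v + 1728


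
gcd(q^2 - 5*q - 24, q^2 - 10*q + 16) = q - 8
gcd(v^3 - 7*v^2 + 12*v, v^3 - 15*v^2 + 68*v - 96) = v^2 - 7*v + 12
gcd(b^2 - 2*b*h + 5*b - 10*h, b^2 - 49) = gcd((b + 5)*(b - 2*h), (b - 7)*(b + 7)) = 1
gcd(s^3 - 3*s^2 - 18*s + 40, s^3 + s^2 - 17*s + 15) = 1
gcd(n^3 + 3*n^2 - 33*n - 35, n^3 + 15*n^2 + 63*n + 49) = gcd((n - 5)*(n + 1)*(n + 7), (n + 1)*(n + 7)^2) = n^2 + 8*n + 7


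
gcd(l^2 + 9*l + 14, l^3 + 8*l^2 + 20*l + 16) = l + 2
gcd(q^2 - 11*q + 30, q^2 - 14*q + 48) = q - 6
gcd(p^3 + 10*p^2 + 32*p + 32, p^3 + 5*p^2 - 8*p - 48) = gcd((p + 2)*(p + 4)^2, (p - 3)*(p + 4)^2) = p^2 + 8*p + 16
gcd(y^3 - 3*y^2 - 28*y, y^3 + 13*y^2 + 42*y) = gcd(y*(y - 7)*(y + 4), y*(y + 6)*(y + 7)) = y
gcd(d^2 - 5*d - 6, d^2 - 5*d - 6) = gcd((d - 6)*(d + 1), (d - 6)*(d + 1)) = d^2 - 5*d - 6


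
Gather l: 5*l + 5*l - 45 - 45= 10*l - 90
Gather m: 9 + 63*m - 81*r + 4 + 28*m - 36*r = 91*m - 117*r + 13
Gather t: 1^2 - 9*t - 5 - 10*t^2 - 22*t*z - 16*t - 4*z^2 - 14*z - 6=-10*t^2 + t*(-22*z - 25) - 4*z^2 - 14*z - 10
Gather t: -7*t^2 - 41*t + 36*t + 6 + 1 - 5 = -7*t^2 - 5*t + 2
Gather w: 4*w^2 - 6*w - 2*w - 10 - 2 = 4*w^2 - 8*w - 12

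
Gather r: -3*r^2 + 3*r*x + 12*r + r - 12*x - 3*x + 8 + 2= -3*r^2 + r*(3*x + 13) - 15*x + 10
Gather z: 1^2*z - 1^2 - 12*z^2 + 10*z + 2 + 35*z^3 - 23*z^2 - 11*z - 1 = 35*z^3 - 35*z^2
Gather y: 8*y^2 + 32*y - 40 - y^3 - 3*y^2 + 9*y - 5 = -y^3 + 5*y^2 + 41*y - 45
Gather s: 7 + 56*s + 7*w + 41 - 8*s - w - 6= 48*s + 6*w + 42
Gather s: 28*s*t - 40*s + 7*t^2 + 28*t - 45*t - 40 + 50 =s*(28*t - 40) + 7*t^2 - 17*t + 10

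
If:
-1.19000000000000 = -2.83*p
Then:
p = 0.42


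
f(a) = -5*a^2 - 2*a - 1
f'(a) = -10*a - 2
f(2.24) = -30.57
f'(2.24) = -24.40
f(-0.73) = -2.20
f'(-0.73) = 5.30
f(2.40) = -34.60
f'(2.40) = -26.00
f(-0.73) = -2.20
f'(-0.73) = 5.30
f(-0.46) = -1.14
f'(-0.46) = 2.60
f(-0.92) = -3.39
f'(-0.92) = 7.20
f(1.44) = -14.25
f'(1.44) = -16.40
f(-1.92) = -15.59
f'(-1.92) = 17.20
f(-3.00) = -40.00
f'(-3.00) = 28.00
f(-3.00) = -40.00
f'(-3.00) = 28.00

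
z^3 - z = z*(z - 1)*(z + 1)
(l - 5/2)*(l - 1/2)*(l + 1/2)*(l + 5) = l^4 + 5*l^3/2 - 51*l^2/4 - 5*l/8 + 25/8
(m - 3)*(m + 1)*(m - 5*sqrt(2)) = m^3 - 5*sqrt(2)*m^2 - 2*m^2 - 3*m + 10*sqrt(2)*m + 15*sqrt(2)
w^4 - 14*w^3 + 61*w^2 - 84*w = w*(w - 7)*(w - 4)*(w - 3)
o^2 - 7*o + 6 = (o - 6)*(o - 1)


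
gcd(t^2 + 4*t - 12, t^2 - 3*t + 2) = t - 2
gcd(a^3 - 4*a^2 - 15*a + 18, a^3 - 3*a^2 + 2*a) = a - 1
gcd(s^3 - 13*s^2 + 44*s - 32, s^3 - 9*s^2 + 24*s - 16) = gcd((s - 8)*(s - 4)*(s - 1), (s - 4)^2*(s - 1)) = s^2 - 5*s + 4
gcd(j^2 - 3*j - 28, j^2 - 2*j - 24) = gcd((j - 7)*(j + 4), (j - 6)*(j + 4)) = j + 4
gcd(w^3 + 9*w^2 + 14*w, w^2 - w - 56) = w + 7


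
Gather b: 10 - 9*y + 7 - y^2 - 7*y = -y^2 - 16*y + 17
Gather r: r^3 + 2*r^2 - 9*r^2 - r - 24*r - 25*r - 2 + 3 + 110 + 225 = r^3 - 7*r^2 - 50*r + 336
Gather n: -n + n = 0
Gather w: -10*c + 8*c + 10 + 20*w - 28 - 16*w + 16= -2*c + 4*w - 2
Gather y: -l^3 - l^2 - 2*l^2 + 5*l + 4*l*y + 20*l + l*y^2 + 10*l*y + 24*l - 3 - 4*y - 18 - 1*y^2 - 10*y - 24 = -l^3 - 3*l^2 + 49*l + y^2*(l - 1) + y*(14*l - 14) - 45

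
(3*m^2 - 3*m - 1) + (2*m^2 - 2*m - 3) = 5*m^2 - 5*m - 4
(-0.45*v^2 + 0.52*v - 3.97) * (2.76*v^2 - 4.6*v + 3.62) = -1.242*v^4 + 3.5052*v^3 - 14.9782*v^2 + 20.1444*v - 14.3714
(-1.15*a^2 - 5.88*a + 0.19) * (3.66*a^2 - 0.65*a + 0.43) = -4.209*a^4 - 20.7733*a^3 + 4.0229*a^2 - 2.6519*a + 0.0817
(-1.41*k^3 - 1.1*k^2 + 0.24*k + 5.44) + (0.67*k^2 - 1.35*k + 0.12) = -1.41*k^3 - 0.43*k^2 - 1.11*k + 5.56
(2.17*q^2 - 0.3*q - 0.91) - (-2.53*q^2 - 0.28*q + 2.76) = 4.7*q^2 - 0.02*q - 3.67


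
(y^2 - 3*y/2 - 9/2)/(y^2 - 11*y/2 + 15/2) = (2*y + 3)/(2*y - 5)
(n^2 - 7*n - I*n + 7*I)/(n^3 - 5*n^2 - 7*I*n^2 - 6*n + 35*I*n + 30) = (n - 7)/(n^2 - n*(5 + 6*I) + 30*I)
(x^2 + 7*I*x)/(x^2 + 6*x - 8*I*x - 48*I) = x*(x + 7*I)/(x^2 + 6*x - 8*I*x - 48*I)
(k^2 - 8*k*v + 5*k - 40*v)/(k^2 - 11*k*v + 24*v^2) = (-k - 5)/(-k + 3*v)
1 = 1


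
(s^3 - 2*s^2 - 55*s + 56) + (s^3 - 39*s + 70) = 2*s^3 - 2*s^2 - 94*s + 126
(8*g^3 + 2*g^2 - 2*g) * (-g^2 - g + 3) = -8*g^5 - 10*g^4 + 24*g^3 + 8*g^2 - 6*g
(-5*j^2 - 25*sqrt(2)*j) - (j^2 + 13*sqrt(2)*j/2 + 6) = -6*j^2 - 63*sqrt(2)*j/2 - 6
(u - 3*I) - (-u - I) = 2*u - 2*I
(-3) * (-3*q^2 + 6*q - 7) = 9*q^2 - 18*q + 21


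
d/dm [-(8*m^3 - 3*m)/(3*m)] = -16*m/3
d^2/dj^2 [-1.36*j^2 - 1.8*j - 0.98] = -2.72000000000000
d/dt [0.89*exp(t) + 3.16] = 0.89*exp(t)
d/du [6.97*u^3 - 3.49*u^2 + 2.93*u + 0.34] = 20.91*u^2 - 6.98*u + 2.93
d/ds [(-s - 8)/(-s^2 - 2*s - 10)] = (s^2 + 2*s - 2*(s + 1)*(s + 8) + 10)/(s^2 + 2*s + 10)^2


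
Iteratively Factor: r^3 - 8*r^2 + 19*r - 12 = (r - 4)*(r^2 - 4*r + 3) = (r - 4)*(r - 1)*(r - 3)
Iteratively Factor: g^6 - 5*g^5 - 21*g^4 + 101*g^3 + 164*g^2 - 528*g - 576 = (g + 3)*(g^5 - 8*g^4 + 3*g^3 + 92*g^2 - 112*g - 192) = (g + 1)*(g + 3)*(g^4 - 9*g^3 + 12*g^2 + 80*g - 192) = (g + 1)*(g + 3)^2*(g^3 - 12*g^2 + 48*g - 64) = (g - 4)*(g + 1)*(g + 3)^2*(g^2 - 8*g + 16) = (g - 4)^2*(g + 1)*(g + 3)^2*(g - 4)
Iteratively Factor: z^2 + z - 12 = (z - 3)*(z + 4)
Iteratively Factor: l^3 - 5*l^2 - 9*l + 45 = (l - 5)*(l^2 - 9) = (l - 5)*(l + 3)*(l - 3)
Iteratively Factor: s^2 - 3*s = (s - 3)*(s)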